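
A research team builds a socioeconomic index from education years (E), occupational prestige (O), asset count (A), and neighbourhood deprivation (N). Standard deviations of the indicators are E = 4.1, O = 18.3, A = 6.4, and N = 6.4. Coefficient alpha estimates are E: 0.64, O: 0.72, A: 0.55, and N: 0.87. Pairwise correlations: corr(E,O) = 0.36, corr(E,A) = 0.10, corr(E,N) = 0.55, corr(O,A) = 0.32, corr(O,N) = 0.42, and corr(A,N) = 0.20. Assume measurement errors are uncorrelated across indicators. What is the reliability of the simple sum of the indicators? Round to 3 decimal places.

0.826

Var(E+O+A+N) = 4.1² + 18.3² + 6.4² + 6.4² + 2·[4.1·18.3·0.36 + 4.1·6.4·0.10 + 4.1·6.4·0.55 + 18.3·6.4·0.32 + 18.3·6.4·0.42 + 6.4·6.4·0.20] = 433.62 + 277.855 = 711.475.
With uncorrelated errors the cross-covariances are all true-score covariance, so they carry over unchanged; only the diagonal terms shrink to ρᵢσᵢ².
True-score variance = [4.1²·0.64 + 18.3²·0.72 + 6.4²·0.55 + 6.4²·0.87] + 277.855 = 310.042 + 277.855 = 587.898.
Reliability = 587.898 / 711.475 = 0.826.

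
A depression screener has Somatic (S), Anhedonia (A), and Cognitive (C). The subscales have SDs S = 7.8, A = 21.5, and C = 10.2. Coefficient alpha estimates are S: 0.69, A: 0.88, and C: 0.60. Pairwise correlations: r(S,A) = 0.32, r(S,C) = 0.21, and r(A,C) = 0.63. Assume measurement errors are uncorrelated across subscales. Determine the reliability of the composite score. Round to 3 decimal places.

Var(S+A+C) = 7.8² + 21.5² + 10.2² + 2·[7.8·21.5·0.32 + 7.8·10.2·0.21 + 21.5·10.2·0.63] = 627.13 + 417.061 = 1044.19.
Because errors are independent across components, Cov(Tᵢ,Tⱼ) = Cov(Xᵢ,Xⱼ); the off-diagonal part of the true-score variance is the same as above.
True-score variance = [7.8²·0.69 + 21.5²·0.88 + 10.2²·0.60] + 417.061 = 511.184 + 417.061 = 928.245.
Reliability = 928.245 / 1044.19 = 0.889.

0.889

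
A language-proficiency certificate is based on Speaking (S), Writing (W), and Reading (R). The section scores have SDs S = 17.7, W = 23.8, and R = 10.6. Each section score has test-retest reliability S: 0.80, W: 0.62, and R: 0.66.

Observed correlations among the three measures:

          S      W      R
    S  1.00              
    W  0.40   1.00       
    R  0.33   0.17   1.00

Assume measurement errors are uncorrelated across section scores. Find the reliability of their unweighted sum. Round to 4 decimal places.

Var(S+W+R) = 17.7² + 23.8² + 10.6² + 2·[17.7·23.8·0.40 + 17.7·10.6·0.33 + 23.8·10.6·0.17] = 992.09 + 546.612 = 1538.7.
Because errors are independent across components, Cov(Tᵢ,Tⱼ) = Cov(Xᵢ,Xⱼ); the off-diagonal part of the true-score variance is the same as above.
True-score variance = [17.7²·0.80 + 23.8²·0.62 + 10.6²·0.66] + 546.612 = 675.982 + 546.612 = 1222.59.
Reliability = 1222.59 / 1538.7 = 0.7946.

0.7946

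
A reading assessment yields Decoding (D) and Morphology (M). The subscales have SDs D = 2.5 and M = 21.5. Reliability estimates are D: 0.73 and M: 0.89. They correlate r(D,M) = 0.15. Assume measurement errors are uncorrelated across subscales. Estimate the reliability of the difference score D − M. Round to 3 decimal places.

0.884

Var(D−M) = 2.5² + 21.5² − 2·2.5·21.5·0.15 = 468.5 − 16.125 = 452.375.
With uncorrelated errors the cross-covariances are all true-score covariance, so they carry over unchanged; only the diagonal terms shrink to ρᵢσᵢ².
True-score variance = [2.5²·0.73 + 21.5²·0.89] − 16.125 = 415.965 − 16.125 = 399.84.
Reliability = 399.84 / 452.375 = 0.884.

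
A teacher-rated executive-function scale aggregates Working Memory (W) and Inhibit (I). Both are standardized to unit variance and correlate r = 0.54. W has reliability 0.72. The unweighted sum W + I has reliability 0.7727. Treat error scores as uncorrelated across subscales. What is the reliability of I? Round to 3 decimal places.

Var(W+I) = 2 + 2·0.54 = 3.080.
True-score variance = ρ_W + ρ_I + 2·0.54, so 0.7727 = (0.72 + ρ_I + 1.08) / 3.080.
ρ_I = 0.7727·3.080 − 0.72 − 1.08 = 0.580.

0.580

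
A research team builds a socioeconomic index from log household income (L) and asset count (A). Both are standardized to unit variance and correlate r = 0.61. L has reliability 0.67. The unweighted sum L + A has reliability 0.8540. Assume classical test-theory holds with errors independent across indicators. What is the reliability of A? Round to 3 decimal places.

Var(L+A) = 2 + 2·0.61 = 3.220.
True-score variance = ρ_L + ρ_A + 2·0.61, so 0.8540 = (0.67 + ρ_A + 1.22) / 3.220.
ρ_A = 0.8540·3.220 − 0.67 − 1.22 = 0.860.

0.860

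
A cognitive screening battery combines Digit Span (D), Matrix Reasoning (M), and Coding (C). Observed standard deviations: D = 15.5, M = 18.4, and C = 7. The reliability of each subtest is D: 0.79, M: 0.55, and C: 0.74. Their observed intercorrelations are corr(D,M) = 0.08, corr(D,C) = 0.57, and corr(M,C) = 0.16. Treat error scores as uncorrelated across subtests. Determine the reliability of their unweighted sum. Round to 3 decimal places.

Var(D+M+C) = 15.5² + 18.4² + 7² + 2·[15.5·18.4·0.08 + 15.5·7·0.57 + 18.4·7·0.16] = 627.81 + 210.538 = 838.348.
Because errors are independent across components, Cov(Tᵢ,Tⱼ) = Cov(Xᵢ,Xⱼ); the off-diagonal part of the true-score variance is the same as above.
True-score variance = [15.5²·0.79 + 18.4²·0.55 + 7²·0.74] + 210.538 = 412.266 + 210.538 = 622.803.
Reliability = 622.803 / 838.348 = 0.743.

0.743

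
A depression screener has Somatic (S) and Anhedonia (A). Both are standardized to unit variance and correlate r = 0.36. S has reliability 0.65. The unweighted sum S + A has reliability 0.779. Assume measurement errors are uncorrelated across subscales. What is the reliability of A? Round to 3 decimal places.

Var(S+A) = 2 + 2·0.36 = 2.720.
True-score variance = ρ_S + ρ_A + 2·0.36, so 0.779 = (0.65 + ρ_A + 0.72) / 2.720.
ρ_A = 0.779·2.720 − 0.65 − 0.72 = 0.749.

0.749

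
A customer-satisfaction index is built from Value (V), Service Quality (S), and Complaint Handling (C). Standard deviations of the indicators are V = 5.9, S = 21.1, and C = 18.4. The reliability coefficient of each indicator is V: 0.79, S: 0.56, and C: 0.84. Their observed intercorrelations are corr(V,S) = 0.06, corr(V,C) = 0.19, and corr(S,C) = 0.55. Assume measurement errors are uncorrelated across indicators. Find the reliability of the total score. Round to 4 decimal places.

0.8023

Var(V+S+C) = 5.9² + 21.1² + 18.4² + 2·[5.9·21.1·0.06 + 5.9·18.4·0.19 + 21.1·18.4·0.55] = 818.58 + 483.256 = 1301.84.
With uncorrelated errors the cross-covariances are all true-score covariance, so they carry over unchanged; only the diagonal terms shrink to ρᵢσᵢ².
True-score variance = [5.9²·0.79 + 21.1²·0.56 + 18.4²·0.84] + 483.256 = 561.208 + 483.256 = 1044.46.
Reliability = 1044.46 / 1301.84 = 0.8023.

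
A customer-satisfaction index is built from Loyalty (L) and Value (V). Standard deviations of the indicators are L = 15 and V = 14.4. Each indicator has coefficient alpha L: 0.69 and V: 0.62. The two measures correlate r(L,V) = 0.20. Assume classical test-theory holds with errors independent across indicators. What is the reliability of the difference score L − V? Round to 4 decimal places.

Var(L−V) = 15² + 14.4² − 2·15·14.4·0.20 = 432.36 − 86.4 = 345.96.
With uncorrelated errors the cross-covariances are all true-score covariance, so they carry over unchanged; only the diagonal terms shrink to ρᵢσᵢ².
True-score variance = [15²·0.69 + 14.4²·0.62] − 86.4 = 283.813 − 86.4 = 197.413.
Reliability = 197.413 / 345.96 = 0.5706.

0.5706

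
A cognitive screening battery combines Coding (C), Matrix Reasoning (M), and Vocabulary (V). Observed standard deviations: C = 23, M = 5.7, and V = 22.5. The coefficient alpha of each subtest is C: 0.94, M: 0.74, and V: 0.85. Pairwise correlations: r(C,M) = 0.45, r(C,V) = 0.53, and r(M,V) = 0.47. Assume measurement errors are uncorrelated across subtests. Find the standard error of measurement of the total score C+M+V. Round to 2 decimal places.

10.78

Var(total) = 1067.74 + 787.095 = 1854.84.
True-score variance = 951.615 + 787.095 = 1738.71, so reliability = 0.9374.
Error variance = 1854.84 − 1738.71 = 116.125; SEM = √116.125 = 10.78.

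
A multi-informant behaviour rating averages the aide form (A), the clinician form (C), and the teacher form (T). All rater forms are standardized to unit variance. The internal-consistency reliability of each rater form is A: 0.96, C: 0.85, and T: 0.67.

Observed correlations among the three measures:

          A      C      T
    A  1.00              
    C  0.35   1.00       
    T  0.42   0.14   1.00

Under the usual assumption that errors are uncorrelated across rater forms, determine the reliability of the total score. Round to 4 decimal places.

0.8921

Var(A+C+T) = 3 + 2·[0.35 + 0.42 + 0.14] = 3 + 1.82 = 4.82.
Because errors are independent across components, Cov(Tᵢ,Tⱼ) = Cov(Xᵢ,Xⱼ); the off-diagonal part of the true-score variance is the same as above.
True-score variance = [0.96 + 0.85 + 0.67] + 1.82 = 2.48 + 1.82 = 4.3.
Reliability = 4.3 / 4.82 = 0.8921.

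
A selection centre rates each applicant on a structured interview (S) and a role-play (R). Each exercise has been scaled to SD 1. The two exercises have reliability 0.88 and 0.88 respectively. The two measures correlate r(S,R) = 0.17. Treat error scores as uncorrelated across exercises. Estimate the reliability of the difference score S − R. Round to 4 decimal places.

0.8554

Var(S−R) = 1 + 1 − 2·0.17 = 2 − 0.34 = 1.66.
Because errors are independent across components, Cov(Tᵢ,Tⱼ) = Cov(Xᵢ,Xⱼ); the off-diagonal part of the true-score variance is the same as above.
True-score variance = [0.88 + 0.88] − 0.34 = 1.76 − 0.34 = 1.42.
Reliability = 1.42 / 1.66 = 0.8554.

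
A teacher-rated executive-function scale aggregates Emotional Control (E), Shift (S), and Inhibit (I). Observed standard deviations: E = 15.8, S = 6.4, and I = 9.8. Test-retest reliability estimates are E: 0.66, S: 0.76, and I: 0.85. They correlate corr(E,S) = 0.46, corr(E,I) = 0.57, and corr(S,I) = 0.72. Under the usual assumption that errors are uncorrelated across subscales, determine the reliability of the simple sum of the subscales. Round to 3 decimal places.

0.854

Var(E+S+I) = 15.8² + 6.4² + 9.8² + 2·[15.8·6.4·0.46 + 15.8·9.8·0.57 + 6.4·9.8·0.72] = 386.64 + 359.865 = 746.505.
Under uncorrelated errors the observed covariances equal the true-score covariances, so only the own-variance terms attenuate.
True-score variance = [15.8²·0.66 + 6.4²·0.76 + 9.8²·0.85] + 359.865 = 277.526 + 359.865 = 637.391.
Reliability = 637.391 / 746.505 = 0.854.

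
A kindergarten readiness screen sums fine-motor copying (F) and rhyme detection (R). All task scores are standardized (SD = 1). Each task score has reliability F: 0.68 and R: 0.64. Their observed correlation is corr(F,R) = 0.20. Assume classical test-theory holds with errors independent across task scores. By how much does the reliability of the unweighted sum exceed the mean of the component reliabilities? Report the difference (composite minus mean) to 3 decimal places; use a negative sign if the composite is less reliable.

Var(sum) = 2 + 0.4 = 2.4; true-score variance = 1.32 + 0.4 = 1.72; composite reliability = 0.7167.
Mean component reliability = 0.6600.
Difference = 0.7167 − 0.6600 = 0.057.

0.057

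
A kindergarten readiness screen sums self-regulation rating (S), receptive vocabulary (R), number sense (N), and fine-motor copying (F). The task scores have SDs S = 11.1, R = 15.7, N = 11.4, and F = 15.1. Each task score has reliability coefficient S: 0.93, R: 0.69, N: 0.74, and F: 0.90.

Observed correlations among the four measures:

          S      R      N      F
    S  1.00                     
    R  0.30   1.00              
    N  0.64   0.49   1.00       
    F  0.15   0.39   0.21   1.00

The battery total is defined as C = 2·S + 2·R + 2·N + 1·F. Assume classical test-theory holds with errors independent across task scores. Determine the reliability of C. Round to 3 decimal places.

Var(C) = 2²·11.1² + 2²·15.7² + 2²·11.4² + 15.1² + 2·[4·11.1·15.7·0.30 + 4·11.1·11.4·0.64 + 2·11.1·15.1·0.15 + 4·15.7·11.4·0.49 + 2·15.7·15.1·0.39 + 2·11.4·15.1·0.21] = 2226.65 + 2382.73 = 4609.38.
With uncorrelated errors the cross-covariances are all true-score covariance, so they carry over unchanged; only the diagonal terms shrink to ρᵢσᵢ².
True-score variance = [2²·11.1²·0.93 + 2²·15.7²·0.69 + 2²·11.4²·0.74 + 15.1²·0.90] + 2382.73 = 1728.54 + 2382.73 = 4111.27.
Reliability = 4111.27 / 4609.38 = 0.892.

0.892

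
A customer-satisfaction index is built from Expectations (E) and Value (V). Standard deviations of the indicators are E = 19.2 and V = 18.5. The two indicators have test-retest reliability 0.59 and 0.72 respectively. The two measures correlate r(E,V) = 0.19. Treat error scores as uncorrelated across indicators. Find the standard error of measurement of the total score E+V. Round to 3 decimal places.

15.715

Var(total) = 710.89 + 134.976 = 845.866.
True-score variance = 463.918 + 134.976 = 598.894, so reliability = 0.7080.
Error variance = 845.866 − 598.894 = 246.972; SEM = √246.972 = 15.715.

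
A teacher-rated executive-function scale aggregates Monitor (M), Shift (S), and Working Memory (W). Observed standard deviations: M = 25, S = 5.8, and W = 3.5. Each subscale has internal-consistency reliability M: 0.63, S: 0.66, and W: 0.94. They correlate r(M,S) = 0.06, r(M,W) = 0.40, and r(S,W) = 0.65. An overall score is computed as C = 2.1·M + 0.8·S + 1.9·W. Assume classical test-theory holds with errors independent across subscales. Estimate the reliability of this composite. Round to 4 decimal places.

Var(C) = 2.1²·25² + 0.8²·5.8² + 1.9²·3.5² + 2·[1.68·25·5.8·0.06 + 3.99·25·3.5·0.40 + 1.52·5.8·3.5·0.65] = 2822 + 348.645 = 3170.65.
With uncorrelated errors the cross-covariances are all true-score covariance, so they carry over unchanged; only the diagonal terms shrink to ρᵢσᵢ².
True-score variance = [2.1²·25²·0.63 + 0.8²·5.8²·0.66 + 1.9²·3.5²·0.94] + 348.645 = 1792.22 + 348.645 = 2140.86.
Reliability = 2140.86 / 3170.65 = 0.6752.

0.6752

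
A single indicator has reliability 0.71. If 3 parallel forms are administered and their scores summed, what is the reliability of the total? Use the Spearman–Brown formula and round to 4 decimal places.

ρ_k = kρ / (1 + (k−1)ρ) = 3·0.71 / (1 + 2·0.71) = 2.130 / 2.420 = 0.8802.

0.8802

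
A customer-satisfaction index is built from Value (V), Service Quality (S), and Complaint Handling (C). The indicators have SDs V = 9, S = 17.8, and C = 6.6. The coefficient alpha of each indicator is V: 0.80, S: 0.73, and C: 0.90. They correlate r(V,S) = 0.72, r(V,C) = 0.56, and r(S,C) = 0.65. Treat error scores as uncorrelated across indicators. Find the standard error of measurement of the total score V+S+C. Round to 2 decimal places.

Var(total) = 441.4 + 449.94 = 891.34.
True-score variance = 335.297 + 449.94 = 785.237, so reliability = 0.8810.
Error variance = 891.34 − 785.237 = 106.103; SEM = √106.103 = 10.30.

10.30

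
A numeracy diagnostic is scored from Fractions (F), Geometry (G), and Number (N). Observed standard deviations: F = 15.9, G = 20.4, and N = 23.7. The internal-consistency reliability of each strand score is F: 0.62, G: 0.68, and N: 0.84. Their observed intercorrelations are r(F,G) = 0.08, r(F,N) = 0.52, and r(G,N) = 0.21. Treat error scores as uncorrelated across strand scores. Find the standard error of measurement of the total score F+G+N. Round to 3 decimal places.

Var(total) = 1230.66 + 646.862 = 1877.52.
True-score variance = 911.551 + 646.862 = 1558.41, so reliability = 0.8300.
Error variance = 1877.52 − 1558.41 = 319.109; SEM = √319.109 = 17.864.

17.864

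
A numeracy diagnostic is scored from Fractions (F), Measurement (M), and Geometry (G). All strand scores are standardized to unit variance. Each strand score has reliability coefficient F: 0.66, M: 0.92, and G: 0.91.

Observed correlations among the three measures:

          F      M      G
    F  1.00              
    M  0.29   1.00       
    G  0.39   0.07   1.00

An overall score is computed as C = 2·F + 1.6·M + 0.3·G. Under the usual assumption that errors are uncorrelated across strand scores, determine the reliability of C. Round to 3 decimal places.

Var(C) = 2² + 1.6² + 0.3² + 2·[3.2·0.29 + 0.6·0.39 + 0.48·0.07] = 6.65 + 2.3912 = 9.0412.
Because errors are independent across components, Cov(Tᵢ,Tⱼ) = Cov(Xᵢ,Xⱼ); the off-diagonal part of the true-score variance is the same as above.
True-score variance = [2²·0.66 + 1.6²·0.92 + 0.3²·0.91] + 2.3912 = 5.0771 + 2.3912 = 7.4683.
Reliability = 7.4683 / 9.0412 = 0.826.

0.826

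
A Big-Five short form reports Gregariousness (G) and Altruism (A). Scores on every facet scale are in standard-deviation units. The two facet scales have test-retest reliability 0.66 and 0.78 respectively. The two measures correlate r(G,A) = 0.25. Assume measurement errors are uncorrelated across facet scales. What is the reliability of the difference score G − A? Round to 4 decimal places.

0.6267

Var(G−A) = 1 + 1 − 2·0.25 = 2 − 0.5 = 1.5.
With uncorrelated errors the cross-covariances are all true-score covariance, so they carry over unchanged; only the diagonal terms shrink to ρᵢσᵢ².
True-score variance = [0.66 + 0.78] − 0.5 = 1.44 − 0.5 = 0.94.
Reliability = 0.94 / 1.5 = 0.6267.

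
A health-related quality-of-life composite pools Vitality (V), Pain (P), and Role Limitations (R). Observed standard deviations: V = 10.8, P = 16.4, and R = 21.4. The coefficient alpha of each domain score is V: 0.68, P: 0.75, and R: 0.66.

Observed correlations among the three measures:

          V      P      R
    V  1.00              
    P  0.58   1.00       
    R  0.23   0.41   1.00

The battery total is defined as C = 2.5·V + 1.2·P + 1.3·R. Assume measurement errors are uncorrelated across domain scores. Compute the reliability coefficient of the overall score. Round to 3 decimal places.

0.820

Var(C) = 2.5²·10.8² + 1.2²·16.4² + 1.3²·21.4² + 2·[3·10.8·16.4·0.58 + 3.25·10.8·21.4·0.23 + 1.56·16.4·21.4·0.41] = 1890.25 + 1410.85 = 3301.1.
With uncorrelated errors the cross-covariances are all true-score covariance, so they carry over unchanged; only the diagonal terms shrink to ρᵢσᵢ².
True-score variance = [2.5²·10.8²·0.68 + 1.2²·16.4²·0.75 + 1.3²·21.4²·0.66] + 1410.85 = 1297.01 + 1410.85 = 2707.86.
Reliability = 2707.86 / 3301.1 = 0.820.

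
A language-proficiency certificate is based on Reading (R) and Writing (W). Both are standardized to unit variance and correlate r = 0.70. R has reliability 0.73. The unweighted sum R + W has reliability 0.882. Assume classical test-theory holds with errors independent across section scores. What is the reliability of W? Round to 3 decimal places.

Var(R+W) = 2 + 2·0.70 = 3.400.
True-score variance = ρ_R + ρ_W + 2·0.70, so 0.882 = (0.73 + ρ_W + 1.40) / 3.400.
ρ_W = 0.882·3.400 − 0.73 − 1.40 = 0.869.

0.869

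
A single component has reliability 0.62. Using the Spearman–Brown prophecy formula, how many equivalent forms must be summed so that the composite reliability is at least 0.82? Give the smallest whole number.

3

k ≥ ρ*(1−ρ₁)/(ρ₁(1−ρ*)) = 0.82·0.38 / (0.62·0.18) = 2.792.
Smallest integer k = 3.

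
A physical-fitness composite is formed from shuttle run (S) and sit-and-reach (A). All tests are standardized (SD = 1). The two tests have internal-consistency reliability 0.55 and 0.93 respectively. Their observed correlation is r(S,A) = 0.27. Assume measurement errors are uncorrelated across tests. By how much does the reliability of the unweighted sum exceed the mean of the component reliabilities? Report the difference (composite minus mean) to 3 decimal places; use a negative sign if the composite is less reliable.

0.055

Var(sum) = 2 + 0.54 = 2.54; true-score variance = 1.48 + 0.54 = 2.02; composite reliability = 0.7953.
Mean component reliability = 0.7400.
Difference = 0.7953 − 0.7400 = 0.055.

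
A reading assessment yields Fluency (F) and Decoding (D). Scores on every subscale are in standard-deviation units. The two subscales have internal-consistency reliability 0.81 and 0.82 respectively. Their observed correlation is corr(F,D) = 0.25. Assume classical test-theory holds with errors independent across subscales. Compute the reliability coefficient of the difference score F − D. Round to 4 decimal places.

Var(F−D) = 1 + 1 − 2·0.25 = 2 − 0.5 = 1.5.
Because errors are independent across components, Cov(Tᵢ,Tⱼ) = Cov(Xᵢ,Xⱼ); the off-diagonal part of the true-score variance is the same as above.
True-score variance = [0.81 + 0.82] − 0.5 = 1.63 − 0.5 = 1.13.
Reliability = 1.13 / 1.5 = 0.7533.

0.7533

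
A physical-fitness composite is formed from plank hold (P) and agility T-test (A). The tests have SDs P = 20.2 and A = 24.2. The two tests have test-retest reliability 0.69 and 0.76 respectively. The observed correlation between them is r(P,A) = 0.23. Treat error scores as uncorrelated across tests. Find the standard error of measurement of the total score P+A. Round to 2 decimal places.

16.34

Var(total) = 993.68 + 224.866 = 1218.55.
True-score variance = 726.634 + 224.866 = 951.5, so reliability = 0.7808.
Error variance = 1218.55 − 951.5 = 267.046; SEM = √267.046 = 16.34.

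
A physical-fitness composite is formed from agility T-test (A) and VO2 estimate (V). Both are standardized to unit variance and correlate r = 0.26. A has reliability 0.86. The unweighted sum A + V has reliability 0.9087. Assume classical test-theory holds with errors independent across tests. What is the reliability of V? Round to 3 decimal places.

Var(A+V) = 2 + 2·0.26 = 2.520.
True-score variance = ρ_A + ρ_V + 2·0.26, so 0.9087 = (0.86 + ρ_V + 0.52) / 2.520.
ρ_V = 0.9087·2.520 − 0.86 − 0.52 = 0.910.

0.910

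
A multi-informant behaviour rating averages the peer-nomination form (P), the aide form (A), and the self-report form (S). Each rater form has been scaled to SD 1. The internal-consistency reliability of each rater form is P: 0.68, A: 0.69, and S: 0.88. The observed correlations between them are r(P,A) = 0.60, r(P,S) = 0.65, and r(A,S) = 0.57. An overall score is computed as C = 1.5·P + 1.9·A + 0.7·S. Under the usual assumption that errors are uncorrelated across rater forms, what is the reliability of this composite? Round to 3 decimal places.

0.850

Var(C) = 1.5² + 1.9² + 0.7² + 2·[2.85·0.60 + 1.05·0.65 + 1.33·0.57] = 6.35 + 6.3012 = 12.6512.
With uncorrelated errors the cross-covariances are all true-score covariance, so they carry over unchanged; only the diagonal terms shrink to ρᵢσᵢ².
True-score variance = [1.5²·0.68 + 1.9²·0.69 + 0.7²·0.88] + 6.3012 = 4.4521 + 6.3012 = 10.7533.
Reliability = 10.7533 / 12.6512 = 0.850.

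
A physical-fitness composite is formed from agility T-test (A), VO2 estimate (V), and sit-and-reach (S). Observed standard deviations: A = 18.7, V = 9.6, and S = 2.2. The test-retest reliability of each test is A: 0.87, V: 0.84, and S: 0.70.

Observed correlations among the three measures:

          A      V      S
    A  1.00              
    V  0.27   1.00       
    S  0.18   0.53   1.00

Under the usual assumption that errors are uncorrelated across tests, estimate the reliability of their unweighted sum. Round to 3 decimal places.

0.894

Var(A+V+S) = 18.7² + 9.6² + 2.2² + 2·[18.7·9.6·0.27 + 18.7·2.2·0.18 + 9.6·2.2·0.53] = 446.69 + 134.138 = 580.828.
Because errors are independent across components, Cov(Tᵢ,Tⱼ) = Cov(Xᵢ,Xⱼ); the off-diagonal part of the true-score variance is the same as above.
True-score variance = [18.7²·0.87 + 9.6²·0.84 + 2.2²·0.70] + 134.138 = 385.033 + 134.138 = 519.171.
Reliability = 519.171 / 580.828 = 0.894.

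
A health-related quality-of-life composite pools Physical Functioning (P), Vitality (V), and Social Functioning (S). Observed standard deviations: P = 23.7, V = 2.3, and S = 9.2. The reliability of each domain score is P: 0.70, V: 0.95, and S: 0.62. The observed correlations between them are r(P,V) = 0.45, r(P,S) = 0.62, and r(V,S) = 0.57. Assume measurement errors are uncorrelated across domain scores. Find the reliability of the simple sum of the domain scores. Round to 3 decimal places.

0.798

Var(P+V+S) = 23.7² + 2.3² + 9.2² + 2·[23.7·2.3·0.45 + 23.7·9.2·0.62 + 2.3·9.2·0.57] = 651.62 + 343.551 = 995.171.
Because errors are independent across components, Cov(Tᵢ,Tⱼ) = Cov(Xᵢ,Xⱼ); the off-diagonal part of the true-score variance is the same as above.
True-score variance = [23.7²·0.70 + 2.3²·0.95 + 9.2²·0.62] + 343.551 = 450.685 + 343.551 = 794.236.
Reliability = 794.236 / 995.171 = 0.798.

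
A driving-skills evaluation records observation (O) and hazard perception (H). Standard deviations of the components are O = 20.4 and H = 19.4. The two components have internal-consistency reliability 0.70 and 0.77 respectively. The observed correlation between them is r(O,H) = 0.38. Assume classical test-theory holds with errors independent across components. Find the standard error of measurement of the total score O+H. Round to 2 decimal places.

Var(total) = 792.52 + 300.778 = 1093.3.
True-score variance = 581.109 + 300.778 = 881.887, so reliability = 0.8066.
Error variance = 1093.3 − 881.887 = 211.411; SEM = √211.411 = 14.54.

14.54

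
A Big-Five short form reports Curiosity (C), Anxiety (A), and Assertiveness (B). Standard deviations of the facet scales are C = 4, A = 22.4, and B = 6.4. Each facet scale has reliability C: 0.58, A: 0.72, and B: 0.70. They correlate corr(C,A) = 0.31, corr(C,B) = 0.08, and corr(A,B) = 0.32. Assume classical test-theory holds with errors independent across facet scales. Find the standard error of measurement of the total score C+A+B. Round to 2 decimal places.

Var(total) = 558.72 + 151.398 = 710.118.
True-score variance = 399.219 + 151.398 = 550.618, so reliability = 0.7754.
Error variance = 710.118 − 550.618 = 159.501; SEM = √159.501 = 12.63.

12.63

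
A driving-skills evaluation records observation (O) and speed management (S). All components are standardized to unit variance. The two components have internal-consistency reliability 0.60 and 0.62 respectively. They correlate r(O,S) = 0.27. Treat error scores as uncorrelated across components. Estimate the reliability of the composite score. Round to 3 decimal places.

0.693

Var(O+S) = 2 + 2·[0.27] = 2 + 0.54 = 2.54.
Under uncorrelated errors the observed covariances equal the true-score covariances, so only the own-variance terms attenuate.
True-score variance = [0.60 + 0.62] + 0.54 = 1.22 + 0.54 = 1.76.
Reliability = 1.76 / 2.54 = 0.693.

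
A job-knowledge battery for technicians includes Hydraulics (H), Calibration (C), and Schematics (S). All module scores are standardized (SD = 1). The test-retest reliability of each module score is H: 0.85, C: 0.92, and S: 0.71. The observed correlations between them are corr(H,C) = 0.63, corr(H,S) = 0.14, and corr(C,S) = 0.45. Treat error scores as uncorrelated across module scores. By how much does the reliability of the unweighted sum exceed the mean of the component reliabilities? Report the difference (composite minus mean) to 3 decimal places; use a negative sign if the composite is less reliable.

0.078

Var(sum) = 3 + 2.44 = 5.44; true-score variance = 2.48 + 2.44 = 4.92; composite reliability = 0.9044.
Mean component reliability = 0.8267.
Difference = 0.9044 − 0.8267 = 0.078.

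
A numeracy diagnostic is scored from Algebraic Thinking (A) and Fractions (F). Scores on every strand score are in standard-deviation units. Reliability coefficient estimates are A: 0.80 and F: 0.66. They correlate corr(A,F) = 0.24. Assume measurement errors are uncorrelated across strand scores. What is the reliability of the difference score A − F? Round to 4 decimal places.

0.6447

Var(A−F) = 1 + 1 − 2·0.24 = 2 − 0.48 = 1.52.
Because errors are independent across components, Cov(Tᵢ,Tⱼ) = Cov(Xᵢ,Xⱼ); the off-diagonal part of the true-score variance is the same as above.
True-score variance = [0.80 + 0.66] − 0.48 = 1.46 − 0.48 = 0.98.
Reliability = 0.98 / 1.52 = 0.6447.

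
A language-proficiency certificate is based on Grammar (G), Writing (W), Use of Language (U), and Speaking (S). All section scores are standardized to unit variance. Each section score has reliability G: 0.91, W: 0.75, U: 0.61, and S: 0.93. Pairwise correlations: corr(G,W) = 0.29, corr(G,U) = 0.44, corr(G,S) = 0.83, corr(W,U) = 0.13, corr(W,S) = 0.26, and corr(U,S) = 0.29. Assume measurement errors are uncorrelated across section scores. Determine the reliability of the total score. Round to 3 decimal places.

Var(G+W+U+S) = 4 + 2·[0.29 + 0.44 + 0.83 + 0.13 + 0.26 + 0.29] = 4 + 4.48 = 8.48.
With uncorrelated errors the cross-covariances are all true-score covariance, so they carry over unchanged; only the diagonal terms shrink to ρᵢσᵢ².
True-score variance = [0.91 + 0.75 + 0.61 + 0.93] + 4.48 = 3.2 + 4.48 = 7.68.
Reliability = 7.68 / 8.48 = 0.906.

0.906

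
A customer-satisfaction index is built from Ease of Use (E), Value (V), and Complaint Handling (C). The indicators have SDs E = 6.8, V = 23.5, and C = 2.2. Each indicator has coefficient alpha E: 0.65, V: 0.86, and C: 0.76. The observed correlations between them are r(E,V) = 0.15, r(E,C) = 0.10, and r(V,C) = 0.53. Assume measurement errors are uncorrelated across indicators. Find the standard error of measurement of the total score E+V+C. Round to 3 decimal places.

9.729

Var(total) = 603.33 + 105.734 = 709.064.
True-score variance = 508.669 + 105.734 = 614.403, so reliability = 0.8665.
Error variance = 709.064 − 614.403 = 94.6606; SEM = √94.6606 = 9.729.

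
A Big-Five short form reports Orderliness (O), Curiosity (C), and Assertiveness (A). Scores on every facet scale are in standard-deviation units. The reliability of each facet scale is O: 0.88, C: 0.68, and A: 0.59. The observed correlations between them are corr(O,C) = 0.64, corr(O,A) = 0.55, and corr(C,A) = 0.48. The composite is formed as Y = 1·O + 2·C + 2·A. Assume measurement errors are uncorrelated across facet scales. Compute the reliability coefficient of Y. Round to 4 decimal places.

Var(Y) = 1 + 2² + 2² + 2·[2·0.64 + 2·0.55 + 4·0.48] = 9 + 8.6 = 17.6.
Because errors are independent across components, Cov(Tᵢ,Tⱼ) = Cov(Xᵢ,Xⱼ); the off-diagonal part of the true-score variance is the same as above.
True-score variance = [0.88 + 2²·0.68 + 2²·0.59] + 8.6 = 5.96 + 8.6 = 14.56.
Reliability = 14.56 / 17.6 = 0.8273.

0.8273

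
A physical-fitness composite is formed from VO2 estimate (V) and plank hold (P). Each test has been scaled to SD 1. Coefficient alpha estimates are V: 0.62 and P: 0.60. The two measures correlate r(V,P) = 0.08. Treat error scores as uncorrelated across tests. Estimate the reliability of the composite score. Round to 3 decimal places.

0.639

Var(V+P) = 2 + 2·[0.08] = 2 + 0.16 = 2.16.
Because errors are independent across components, Cov(Tᵢ,Tⱼ) = Cov(Xᵢ,Xⱼ); the off-diagonal part of the true-score variance is the same as above.
True-score variance = [0.62 + 0.60] + 0.16 = 1.22 + 0.16 = 1.38.
Reliability = 1.38 / 2.16 = 0.639.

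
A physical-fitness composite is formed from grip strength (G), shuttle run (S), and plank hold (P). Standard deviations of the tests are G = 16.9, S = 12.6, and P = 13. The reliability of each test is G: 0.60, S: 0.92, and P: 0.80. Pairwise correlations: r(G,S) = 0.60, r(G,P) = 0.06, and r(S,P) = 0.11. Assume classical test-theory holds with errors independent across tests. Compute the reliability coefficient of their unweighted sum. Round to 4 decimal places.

0.8274

Var(G+S+P) = 16.9² + 12.6² + 13² + 2·[16.9·12.6·0.60 + 16.9·13·0.06 + 12.6·13·0.11] = 613.37 + 317.928 = 931.298.
With uncorrelated errors the cross-covariances are all true-score covariance, so they carry over unchanged; only the diagonal terms shrink to ρᵢσᵢ².
True-score variance = [16.9²·0.60 + 12.6²·0.92 + 13²·0.80] + 317.928 = 452.625 + 317.928 = 770.553.
Reliability = 770.553 / 931.298 = 0.8274.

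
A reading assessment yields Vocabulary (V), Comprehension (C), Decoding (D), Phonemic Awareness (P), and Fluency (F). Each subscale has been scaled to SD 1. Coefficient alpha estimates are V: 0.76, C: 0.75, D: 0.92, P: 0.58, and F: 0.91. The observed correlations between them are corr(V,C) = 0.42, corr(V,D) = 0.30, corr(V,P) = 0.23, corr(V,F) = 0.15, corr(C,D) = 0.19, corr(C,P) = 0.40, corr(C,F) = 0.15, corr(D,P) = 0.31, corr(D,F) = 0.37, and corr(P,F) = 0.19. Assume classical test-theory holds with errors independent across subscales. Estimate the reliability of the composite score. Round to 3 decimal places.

Var(V+C+D+P+F) = 5 + 2·[0.42 + 0.30 + 0.23 + 0.15 + 0.19 + 0.40 + 0.15 + 0.31 + 0.37 + 0.19] = 5 + 5.42 = 10.42.
Because errors are independent across components, Cov(Tᵢ,Tⱼ) = Cov(Xᵢ,Xⱼ); the off-diagonal part of the true-score variance is the same as above.
True-score variance = [0.76 + 0.75 + 0.92 + 0.58 + 0.91] + 5.42 = 3.92 + 5.42 = 9.34.
Reliability = 9.34 / 10.42 = 0.896.

0.896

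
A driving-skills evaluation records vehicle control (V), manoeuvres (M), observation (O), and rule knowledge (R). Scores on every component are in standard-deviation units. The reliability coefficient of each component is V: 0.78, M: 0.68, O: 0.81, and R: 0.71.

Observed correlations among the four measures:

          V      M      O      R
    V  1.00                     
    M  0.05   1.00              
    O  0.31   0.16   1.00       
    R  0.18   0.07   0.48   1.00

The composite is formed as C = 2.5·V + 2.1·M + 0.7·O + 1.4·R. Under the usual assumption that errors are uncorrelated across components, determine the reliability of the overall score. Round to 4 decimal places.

0.8063

Var(C) = 2.5² + 2.1² + 0.7² + 1.4² + 2·[5.25·0.05 + 1.75·0.31 + 3.5·0.18 + 1.47·0.16 + 2.94·0.07 + 0.98·0.48] = 13.11 + 4.6928 = 17.8028.
Under uncorrelated errors the observed covariances equal the true-score covariances, so only the own-variance terms attenuate.
True-score variance = [2.5²·0.78 + 2.1²·0.68 + 0.7²·0.81 + 1.4²·0.71] + 4.6928 = 9.6623 + 4.6928 = 14.3551.
Reliability = 14.3551 / 17.8028 = 0.8063.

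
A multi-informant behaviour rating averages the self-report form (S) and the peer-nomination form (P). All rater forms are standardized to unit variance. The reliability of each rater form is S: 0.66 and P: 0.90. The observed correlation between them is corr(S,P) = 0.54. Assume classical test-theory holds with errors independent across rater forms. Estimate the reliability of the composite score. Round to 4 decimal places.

0.8571

Var(S+P) = 2 + 2·[0.54] = 2 + 1.08 = 3.08.
Under uncorrelated errors the observed covariances equal the true-score covariances, so only the own-variance terms attenuate.
True-score variance = [0.66 + 0.90] + 1.08 = 1.56 + 1.08 = 2.64.
Reliability = 2.64 / 3.08 = 0.8571.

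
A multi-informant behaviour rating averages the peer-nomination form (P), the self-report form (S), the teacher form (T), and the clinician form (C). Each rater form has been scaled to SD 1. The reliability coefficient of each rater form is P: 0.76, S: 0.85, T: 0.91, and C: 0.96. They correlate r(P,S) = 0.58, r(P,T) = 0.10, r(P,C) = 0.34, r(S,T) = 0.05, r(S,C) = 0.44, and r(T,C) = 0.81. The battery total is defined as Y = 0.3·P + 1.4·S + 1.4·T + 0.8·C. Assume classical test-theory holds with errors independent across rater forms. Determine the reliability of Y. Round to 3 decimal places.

0.938

Var(Y) = 0.3² + 1.4² + 1.4² + 0.8² + 2·[0.42·0.58 + 0.42·0.10 + 0.24·0.34 + 1.96·0.05 + 1.12·0.44 + 1.12·0.81] = 4.65 + 3.7304 = 8.3804.
Under uncorrelated errors the observed covariances equal the true-score covariances, so only the own-variance terms attenuate.
True-score variance = [0.3²·0.76 + 1.4²·0.85 + 1.4²·0.91 + 0.8²·0.96] + 3.7304 = 4.1324 + 3.7304 = 7.8628.
Reliability = 7.8628 / 8.3804 = 0.938.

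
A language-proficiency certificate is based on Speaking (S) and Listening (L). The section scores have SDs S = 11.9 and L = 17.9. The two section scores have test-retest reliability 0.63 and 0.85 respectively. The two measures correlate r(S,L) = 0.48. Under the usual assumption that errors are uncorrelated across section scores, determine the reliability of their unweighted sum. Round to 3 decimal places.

Var(S+L) = 11.9² + 17.9² + 2·[11.9·17.9·0.48] = 462.02 + 204.49 = 666.51.
With uncorrelated errors the cross-covariances are all true-score covariance, so they carry over unchanged; only the diagonal terms shrink to ρᵢσᵢ².
True-score variance = [11.9²·0.63 + 17.9²·0.85] + 204.49 = 361.563 + 204.49 = 566.052.
Reliability = 566.052 / 666.51 = 0.849.

0.849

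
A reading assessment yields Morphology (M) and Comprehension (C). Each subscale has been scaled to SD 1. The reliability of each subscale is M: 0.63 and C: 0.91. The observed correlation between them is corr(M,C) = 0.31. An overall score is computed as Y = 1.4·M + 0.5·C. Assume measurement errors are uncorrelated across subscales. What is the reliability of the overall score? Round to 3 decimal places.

0.717

Var(Y) = 1.4² + 0.5² + 2·[0.7·0.31] = 2.21 + 0.434 = 2.644.
Under uncorrelated errors the observed covariances equal the true-score covariances, so only the own-variance terms attenuate.
True-score variance = [1.4²·0.63 + 0.5²·0.91] + 0.434 = 1.4623 + 0.434 = 1.8963.
Reliability = 1.8963 / 2.644 = 0.717.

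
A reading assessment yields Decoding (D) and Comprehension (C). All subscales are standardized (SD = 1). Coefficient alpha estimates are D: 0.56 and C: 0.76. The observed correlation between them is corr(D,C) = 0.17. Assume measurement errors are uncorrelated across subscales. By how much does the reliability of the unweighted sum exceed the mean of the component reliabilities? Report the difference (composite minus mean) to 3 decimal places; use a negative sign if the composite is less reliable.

0.049

Var(sum) = 2 + 0.34 = 2.34; true-score variance = 1.32 + 0.34 = 1.66; composite reliability = 0.7094.
Mean component reliability = 0.6600.
Difference = 0.7094 − 0.6600 = 0.049.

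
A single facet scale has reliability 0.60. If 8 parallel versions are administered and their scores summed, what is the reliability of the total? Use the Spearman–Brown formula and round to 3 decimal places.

ρ_k = kρ / (1 + (k−1)ρ) = 8·0.60 / (1 + 7·0.60) = 4.800 / 5.200 = 0.923.

0.923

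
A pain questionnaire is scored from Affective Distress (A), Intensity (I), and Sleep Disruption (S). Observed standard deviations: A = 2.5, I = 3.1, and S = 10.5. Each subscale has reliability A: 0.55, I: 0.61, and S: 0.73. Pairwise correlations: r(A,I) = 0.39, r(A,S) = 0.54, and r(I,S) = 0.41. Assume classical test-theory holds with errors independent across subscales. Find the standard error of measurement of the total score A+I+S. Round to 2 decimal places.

6.03

Var(total) = 126.11 + 61.086 = 187.196.
True-score variance = 89.7821 + 61.086 = 150.868, so reliability = 0.8059.
Error variance = 187.196 − 150.868 = 36.3279; SEM = √36.3279 = 6.03.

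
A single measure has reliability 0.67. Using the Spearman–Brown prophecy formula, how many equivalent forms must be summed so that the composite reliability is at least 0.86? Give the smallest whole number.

k ≥ ρ*(1−ρ₁)/(ρ₁(1−ρ*)) = 0.86·0.33 / (0.67·0.14) = 3.026.
Smallest integer k = 4.

4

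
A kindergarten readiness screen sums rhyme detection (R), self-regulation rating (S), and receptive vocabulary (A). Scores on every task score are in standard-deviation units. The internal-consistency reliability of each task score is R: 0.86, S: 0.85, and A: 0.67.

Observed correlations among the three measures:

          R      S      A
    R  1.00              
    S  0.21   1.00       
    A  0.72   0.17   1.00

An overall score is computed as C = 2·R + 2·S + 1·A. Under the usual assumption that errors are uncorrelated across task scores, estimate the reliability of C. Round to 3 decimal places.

0.895

Var(C) = 2² + 2² + 1 + 2·[4·0.21 + 2·0.72 + 2·0.17] = 9 + 5.24 = 14.24.
With uncorrelated errors the cross-covariances are all true-score covariance, so they carry over unchanged; only the diagonal terms shrink to ρᵢσᵢ².
True-score variance = [2²·0.86 + 2²·0.85 + 0.67] + 5.24 = 7.51 + 5.24 = 12.75.
Reliability = 12.75 / 14.24 = 0.895.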